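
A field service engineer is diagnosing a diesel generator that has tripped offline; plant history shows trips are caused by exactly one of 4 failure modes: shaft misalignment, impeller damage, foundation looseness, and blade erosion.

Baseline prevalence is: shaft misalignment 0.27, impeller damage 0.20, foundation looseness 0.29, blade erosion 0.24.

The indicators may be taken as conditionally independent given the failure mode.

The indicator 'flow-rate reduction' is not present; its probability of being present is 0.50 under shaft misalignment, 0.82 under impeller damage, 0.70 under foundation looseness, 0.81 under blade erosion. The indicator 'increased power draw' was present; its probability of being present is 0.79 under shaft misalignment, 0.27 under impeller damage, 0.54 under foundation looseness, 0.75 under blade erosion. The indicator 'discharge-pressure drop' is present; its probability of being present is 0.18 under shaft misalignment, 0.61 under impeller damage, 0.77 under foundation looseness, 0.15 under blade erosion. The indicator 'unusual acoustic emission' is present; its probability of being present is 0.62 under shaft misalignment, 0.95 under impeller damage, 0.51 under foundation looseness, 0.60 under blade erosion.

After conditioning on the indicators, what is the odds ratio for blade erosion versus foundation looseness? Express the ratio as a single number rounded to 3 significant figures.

0.167

Unnormalized posterior weight (prior times the indicator likelihoods) for each of the two hypotheses (using 1 − P(present | H) for each absent indicator):
  blade erosion: 0.24 × (1 − 0.81) × 0.75 × 0.15 × 0.60 = 0.003078
  foundation looseness: 0.29 × (1 − 0.70) × 0.54 × 0.77 × 0.51 = 0.018449
Odds(blade erosion : foundation looseness) = 0.003078 / 0.018449 ≈ 0.167.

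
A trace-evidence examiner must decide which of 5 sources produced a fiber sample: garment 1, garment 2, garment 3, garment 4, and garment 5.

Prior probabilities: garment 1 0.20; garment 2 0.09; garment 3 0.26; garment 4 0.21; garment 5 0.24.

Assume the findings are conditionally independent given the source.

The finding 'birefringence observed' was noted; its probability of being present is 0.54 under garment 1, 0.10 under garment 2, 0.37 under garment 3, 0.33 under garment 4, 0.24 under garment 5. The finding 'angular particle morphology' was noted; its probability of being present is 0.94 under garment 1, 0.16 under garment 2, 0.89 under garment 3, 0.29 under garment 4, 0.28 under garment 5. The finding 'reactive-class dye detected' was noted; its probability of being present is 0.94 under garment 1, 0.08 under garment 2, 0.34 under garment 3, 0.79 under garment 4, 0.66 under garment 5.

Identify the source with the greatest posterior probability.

garment 1

Multiply each prior by the joint likelihood of the evidence pattern:
  garment 1: 0.20 × 0.54 × 0.94 × 0.94 = 0.095429
  garment 2: 0.09 × 0.10 × 0.16 × 0.08 = 0.0001152
  garment 3: 0.26 × 0.37 × 0.89 × 0.34 = 0.02911
  garment 4: 0.21 × 0.33 × 0.29 × 0.79 = 0.015877
  garment 5: 0.24 × 0.24 × 0.28 × 0.66 = 0.010644
Normalizing constant Z = 0.095429 + 0.0001152 + 0.02911 + 0.015877 + 0.010644 = 0.15118.
P(garment 1 | evidence) ≈ 0.095429 / 0.15118 ≈ 0.631
P(garment 2 | evidence) ≈ 0.0001152 / 0.15118 ≈ 0.001
P(garment 3 | evidence) ≈ 0.02911 / 0.15118 ≈ 0.193
P(garment 4 | evidence) ≈ 0.015877 / 0.15118 ≈ 0.105
P(garment 5 | evidence) ≈ 0.010644 / 0.15118 ≈ 0.070
The largest is 0.631, so garment 1 is most probable.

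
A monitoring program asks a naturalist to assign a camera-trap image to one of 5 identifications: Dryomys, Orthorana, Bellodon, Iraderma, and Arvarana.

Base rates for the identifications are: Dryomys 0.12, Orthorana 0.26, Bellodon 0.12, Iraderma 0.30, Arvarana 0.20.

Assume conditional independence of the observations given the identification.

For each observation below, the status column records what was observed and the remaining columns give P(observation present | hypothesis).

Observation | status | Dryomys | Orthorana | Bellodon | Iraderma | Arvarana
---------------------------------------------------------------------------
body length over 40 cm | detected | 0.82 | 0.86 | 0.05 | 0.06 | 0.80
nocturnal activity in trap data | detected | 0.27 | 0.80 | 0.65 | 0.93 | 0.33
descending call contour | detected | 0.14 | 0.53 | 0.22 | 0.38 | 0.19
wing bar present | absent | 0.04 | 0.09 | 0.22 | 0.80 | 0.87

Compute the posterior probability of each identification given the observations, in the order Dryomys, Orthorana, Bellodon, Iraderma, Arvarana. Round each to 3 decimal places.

0.038, 0.927, 0.007, 0.014, 0.014

For each hypothesis, the unnormalized posterior weight is prior × product of the observation likelihoods (using 1 − P(present | H) for each absent observation):
  Dryomys: 0.12 × 0.82 × 0.27 × 0.14 × (1 − 0.04) = 0.0035707
  Orthorana: 0.26 × 0.86 × 0.80 × 0.53 × (1 − 0.09) = 0.086274
  Bellodon: 0.12 × 0.05 × 0.65 × 0.22 × (1 − 0.22) = 0.00066924
  Iraderma: 0.30 × 0.06 × 0.93 × 0.38 × (1 − 0.80) = 0.0012722
  Arvarana: 0.20 × 0.80 × 0.33 × 0.19 × (1 − 0.87) = 0.0013042
Marginal likelihood of the evidence = 0.09309.
P(Dryomys | evidence) = 0.0035707 / 0.09309 ≈ 0.038
P(Orthorana | evidence) = 0.086274 / 0.09309 ≈ 0.927
P(Bellodon | evidence) = 0.00066924 / 0.09309 ≈ 0.007
P(Iraderma | evidence) = 0.0012722 / 0.09309 ≈ 0.014
P(Arvarana | evidence) = 0.0013042 / 0.09309 ≈ 0.014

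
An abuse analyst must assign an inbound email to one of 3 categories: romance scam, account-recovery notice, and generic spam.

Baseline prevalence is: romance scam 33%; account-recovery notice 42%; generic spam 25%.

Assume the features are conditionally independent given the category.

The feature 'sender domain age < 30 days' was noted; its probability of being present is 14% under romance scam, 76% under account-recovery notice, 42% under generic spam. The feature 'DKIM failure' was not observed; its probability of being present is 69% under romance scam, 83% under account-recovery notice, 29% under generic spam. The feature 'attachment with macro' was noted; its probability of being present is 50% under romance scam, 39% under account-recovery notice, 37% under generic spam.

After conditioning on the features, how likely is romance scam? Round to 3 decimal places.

For each hypothesis, the unnormalized posterior weight is prior × product of the feature likelihoods (using 1 − P(present | H) for each absent feature):
  romance scam: 0.33 × 0.14 × (1 − 0.69) × 0.50 = 0.007161
  account-recovery notice: 0.42 × 0.76 × (1 − 0.83) × 0.39 = 0.021163
  generic spam: 0.25 × 0.42 × (1 − 0.29) × 0.37 = 0.027583
Normalizing constant Z = 0.007161 + 0.021163 + 0.027583 = 0.055907.
P(romance scam | evidence) = 0.007161 / 0.055907 ≈ 0.128.

0.128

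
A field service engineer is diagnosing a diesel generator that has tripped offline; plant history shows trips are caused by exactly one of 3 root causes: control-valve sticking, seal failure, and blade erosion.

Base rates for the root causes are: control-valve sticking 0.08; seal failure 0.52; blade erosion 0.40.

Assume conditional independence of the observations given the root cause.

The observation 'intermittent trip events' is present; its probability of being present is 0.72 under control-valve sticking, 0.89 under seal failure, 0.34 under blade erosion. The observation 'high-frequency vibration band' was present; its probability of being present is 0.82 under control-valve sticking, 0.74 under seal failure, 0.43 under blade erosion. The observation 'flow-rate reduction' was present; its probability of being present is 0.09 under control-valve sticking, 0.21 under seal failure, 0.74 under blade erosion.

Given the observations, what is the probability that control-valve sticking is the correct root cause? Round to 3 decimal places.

0.036

By Bayes' rule with conditional independence, the unnormalized weight for each hypothesis is prior × ∏ likelihoods:
  control-valve sticking: 0.08 × 0.72 × 0.82 × 0.09 = 0.0042509
  seal failure: 0.52 × 0.89 × 0.74 × 0.21 = 0.071919
  blade erosion: 0.40 × 0.34 × 0.43 × 0.74 = 0.043275
Marginal likelihood of the evidence = 0.11945.
P(control-valve sticking | evidence) = 0.0042509 / 0.11945 ≈ 0.036.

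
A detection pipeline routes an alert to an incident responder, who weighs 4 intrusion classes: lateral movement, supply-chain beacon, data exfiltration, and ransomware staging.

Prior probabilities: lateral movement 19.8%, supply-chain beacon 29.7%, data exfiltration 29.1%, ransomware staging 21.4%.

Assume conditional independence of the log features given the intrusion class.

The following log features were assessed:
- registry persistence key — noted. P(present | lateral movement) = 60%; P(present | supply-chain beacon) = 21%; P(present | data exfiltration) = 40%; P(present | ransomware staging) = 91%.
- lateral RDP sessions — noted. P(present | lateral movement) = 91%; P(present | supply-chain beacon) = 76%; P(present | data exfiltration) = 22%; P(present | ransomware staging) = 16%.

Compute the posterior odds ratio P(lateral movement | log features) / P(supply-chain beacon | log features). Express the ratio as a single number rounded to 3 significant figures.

2.28

Unnormalized posterior weight (prior times the log feature likelihoods) for each of the two hypotheses:
  lateral movement: 0.198 × 0.60 × 0.91 = 0.10811
  supply-chain beacon: 0.297 × 0.21 × 0.76 = 0.047401
Posterior odds = 0.10811 / 0.047401 ≈ 2.28.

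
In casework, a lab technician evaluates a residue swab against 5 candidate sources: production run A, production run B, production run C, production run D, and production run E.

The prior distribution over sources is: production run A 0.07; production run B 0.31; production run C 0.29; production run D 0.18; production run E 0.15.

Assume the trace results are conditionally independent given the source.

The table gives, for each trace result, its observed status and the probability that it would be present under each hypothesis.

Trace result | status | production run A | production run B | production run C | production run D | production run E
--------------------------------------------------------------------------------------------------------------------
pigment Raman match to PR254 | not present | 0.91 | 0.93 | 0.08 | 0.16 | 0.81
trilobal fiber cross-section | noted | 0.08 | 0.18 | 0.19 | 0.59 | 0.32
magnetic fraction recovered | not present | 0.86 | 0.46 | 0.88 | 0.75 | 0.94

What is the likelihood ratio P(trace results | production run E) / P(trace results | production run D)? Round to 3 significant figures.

Take the product of per-trace result likelihoods under each hypothesis (using 1 − P(present | H) for each absent trace result), then divide.
  production run E: (1 − 0.81) × 0.32 × (1 − 0.94) = 0.003648
  production run D: (1 − 0.16) × 0.59 × (1 − 0.75) = 0.1239
Bayes factor = 0.003648 / 0.1239 ≈ 0.0294

0.0294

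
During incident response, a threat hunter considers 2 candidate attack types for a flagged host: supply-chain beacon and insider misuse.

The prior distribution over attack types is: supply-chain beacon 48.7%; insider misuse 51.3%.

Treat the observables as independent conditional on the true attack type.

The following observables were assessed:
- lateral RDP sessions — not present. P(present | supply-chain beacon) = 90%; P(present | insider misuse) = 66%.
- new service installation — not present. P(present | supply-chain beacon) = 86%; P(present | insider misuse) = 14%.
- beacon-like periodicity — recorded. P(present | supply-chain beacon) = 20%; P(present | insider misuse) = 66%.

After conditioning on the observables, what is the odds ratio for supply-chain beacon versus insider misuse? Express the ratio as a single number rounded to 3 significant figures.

0.0138

The normalizing constant cancels in an odds ratio, so compute prior × likelihood for the two hypotheses only (using 1 − P(present | H) for each absent observable):
  supply-chain beacon: 0.487 × (1 − 0.90) × (1 − 0.86) × 0.20 = 0.0013636
  insider misuse: 0.513 × (1 − 0.66) × (1 − 0.14) × 0.66 = 0.099001
Odds(supply-chain beacon : insider misuse) = 0.0013636 / 0.099001 ≈ 0.0138.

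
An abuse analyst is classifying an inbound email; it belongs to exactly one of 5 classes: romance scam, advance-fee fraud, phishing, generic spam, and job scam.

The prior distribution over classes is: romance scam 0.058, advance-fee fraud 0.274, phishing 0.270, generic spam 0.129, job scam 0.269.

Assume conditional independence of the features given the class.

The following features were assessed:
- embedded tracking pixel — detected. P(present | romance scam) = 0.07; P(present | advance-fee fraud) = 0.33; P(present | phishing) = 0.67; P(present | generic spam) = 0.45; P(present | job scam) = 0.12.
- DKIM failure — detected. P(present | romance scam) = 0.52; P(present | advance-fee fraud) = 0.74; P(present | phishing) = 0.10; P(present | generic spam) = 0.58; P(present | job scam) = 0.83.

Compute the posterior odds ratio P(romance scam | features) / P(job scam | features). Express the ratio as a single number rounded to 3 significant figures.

Unnormalized posterior weight (prior times the feature likelihoods) for each of the two hypotheses:
  romance scam: 0.058 × 0.07 × 0.52 = 0.0021112
  job scam: 0.269 × 0.12 × 0.83 = 0.026792
Odds(romance scam : job scam) = 0.0021112 / 0.026792 ≈ 0.0788.

0.0788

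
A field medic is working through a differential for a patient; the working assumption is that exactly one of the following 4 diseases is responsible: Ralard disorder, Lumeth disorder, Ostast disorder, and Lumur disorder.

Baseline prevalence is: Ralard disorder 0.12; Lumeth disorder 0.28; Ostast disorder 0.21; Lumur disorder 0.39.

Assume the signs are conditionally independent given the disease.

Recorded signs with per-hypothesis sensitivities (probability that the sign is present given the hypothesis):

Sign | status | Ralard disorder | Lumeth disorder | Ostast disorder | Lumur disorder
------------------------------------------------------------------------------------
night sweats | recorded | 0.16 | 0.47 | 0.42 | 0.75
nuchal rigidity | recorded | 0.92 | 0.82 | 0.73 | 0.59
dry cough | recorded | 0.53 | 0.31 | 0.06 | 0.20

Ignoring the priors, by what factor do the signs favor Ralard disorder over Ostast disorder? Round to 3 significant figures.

4.24

Joint likelihood of the sign pattern under each hypothesis:
  Ralard disorder: 0.16 × 0.92 × 0.53 = 0.078016
  Ostast disorder: 0.42 × 0.73 × 0.06 = 0.018396
Bayes factor = 0.078016 / 0.018396 ≈ 4.24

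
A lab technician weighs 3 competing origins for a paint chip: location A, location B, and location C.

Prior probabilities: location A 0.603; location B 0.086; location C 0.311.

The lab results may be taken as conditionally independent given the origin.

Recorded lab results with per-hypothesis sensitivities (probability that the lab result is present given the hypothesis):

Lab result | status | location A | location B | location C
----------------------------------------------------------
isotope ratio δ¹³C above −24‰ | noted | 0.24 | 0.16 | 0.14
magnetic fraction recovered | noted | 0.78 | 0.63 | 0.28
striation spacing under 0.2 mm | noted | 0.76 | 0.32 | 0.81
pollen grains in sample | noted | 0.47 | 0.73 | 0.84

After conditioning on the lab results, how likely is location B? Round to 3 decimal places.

For each hypothesis, the unnormalized posterior weight is prior × product of the lab result likelihoods:
  location A: 0.603 × 0.24 × 0.78 × 0.76 × 0.47 = 0.040321
  location B: 0.086 × 0.16 × 0.63 × 0.32 × 0.73 = 0.002025
  location C: 0.311 × 0.14 × 0.28 × 0.81 × 0.84 = 0.0082949
Marginal likelihood of the evidence = 0.050641.
P(location B | evidence) = 0.002025 / 0.050641 ≈ 0.040.

0.040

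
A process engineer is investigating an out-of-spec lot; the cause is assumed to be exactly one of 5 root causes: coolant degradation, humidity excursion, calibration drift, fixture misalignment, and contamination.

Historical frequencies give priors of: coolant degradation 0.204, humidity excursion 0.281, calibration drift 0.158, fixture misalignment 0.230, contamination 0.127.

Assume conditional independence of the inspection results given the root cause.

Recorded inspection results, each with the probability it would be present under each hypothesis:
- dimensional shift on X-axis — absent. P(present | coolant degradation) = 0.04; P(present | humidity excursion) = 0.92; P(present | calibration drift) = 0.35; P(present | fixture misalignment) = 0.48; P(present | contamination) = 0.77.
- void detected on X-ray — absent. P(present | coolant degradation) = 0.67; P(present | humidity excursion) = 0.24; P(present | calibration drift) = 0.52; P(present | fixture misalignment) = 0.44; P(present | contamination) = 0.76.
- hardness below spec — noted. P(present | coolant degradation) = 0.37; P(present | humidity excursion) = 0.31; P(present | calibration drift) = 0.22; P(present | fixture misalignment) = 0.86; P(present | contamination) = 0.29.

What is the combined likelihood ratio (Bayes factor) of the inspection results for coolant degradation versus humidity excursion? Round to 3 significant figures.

Take the product of per-inspection result likelihoods under each hypothesis (using 1 − P(present | H) for each absent inspection result), then divide.
  coolant degradation: (1 − 0.04) × (1 − 0.67) × 0.37 = 0.11722
  humidity excursion: (1 − 0.92) × (1 − 0.24) × 0.31 = 0.018848
Bayes factor = 0.11722 / 0.018848 ≈ 6.22

6.22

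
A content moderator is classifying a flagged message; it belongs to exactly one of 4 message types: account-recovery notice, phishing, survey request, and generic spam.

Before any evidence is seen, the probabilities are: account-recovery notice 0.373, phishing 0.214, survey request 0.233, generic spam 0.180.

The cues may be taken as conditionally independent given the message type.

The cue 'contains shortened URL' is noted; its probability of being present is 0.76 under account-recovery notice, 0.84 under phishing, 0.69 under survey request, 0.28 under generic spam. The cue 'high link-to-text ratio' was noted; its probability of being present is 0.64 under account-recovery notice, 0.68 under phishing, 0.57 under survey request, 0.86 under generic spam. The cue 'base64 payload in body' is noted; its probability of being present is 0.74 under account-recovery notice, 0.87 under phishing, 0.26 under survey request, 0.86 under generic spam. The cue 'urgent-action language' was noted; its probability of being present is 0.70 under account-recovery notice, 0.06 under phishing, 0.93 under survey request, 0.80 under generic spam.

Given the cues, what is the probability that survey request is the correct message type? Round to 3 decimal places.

For each hypothesis, the unnormalized posterior weight is prior × product of the cue likelihoods:
  account-recovery notice: 0.373 × 0.76 × 0.64 × 0.74 × 0.70 = 0.093979
  phishing: 0.214 × 0.84 × 0.68 × 0.87 × 0.06 = 0.0063808
  survey request: 0.233 × 0.69 × 0.57 × 0.26 × 0.93 = 0.022158
  generic spam: 0.180 × 0.28 × 0.86 × 0.86 × 0.80 = 0.029821
Marginal likelihood of the evidence = 0.15234.
P(survey request | evidence) = 0.022158 / 0.15234 ≈ 0.145.

0.145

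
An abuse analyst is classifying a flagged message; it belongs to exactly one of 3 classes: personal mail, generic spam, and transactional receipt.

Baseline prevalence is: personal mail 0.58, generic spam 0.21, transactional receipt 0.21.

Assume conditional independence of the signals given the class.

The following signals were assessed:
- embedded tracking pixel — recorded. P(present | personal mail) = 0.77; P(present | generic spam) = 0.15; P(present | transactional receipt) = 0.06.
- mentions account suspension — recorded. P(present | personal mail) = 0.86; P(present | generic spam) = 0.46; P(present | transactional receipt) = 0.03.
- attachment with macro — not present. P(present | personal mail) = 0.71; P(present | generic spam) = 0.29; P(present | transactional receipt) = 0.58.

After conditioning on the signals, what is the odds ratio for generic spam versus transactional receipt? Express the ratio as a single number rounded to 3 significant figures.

64.8

The normalizing constant cancels in an odds ratio, so compute prior × likelihood for the two hypotheses only (using 1 − P(present | H) for each absent signal):
  generic spam: 0.21 × 0.15 × 0.46 × (1 − 0.29) = 0.010288
  transactional receipt: 0.21 × 0.06 × 0.03 × (1 − 0.58) = 0.00015876
Posterior odds = 0.010288 / 0.00015876 ≈ 64.8.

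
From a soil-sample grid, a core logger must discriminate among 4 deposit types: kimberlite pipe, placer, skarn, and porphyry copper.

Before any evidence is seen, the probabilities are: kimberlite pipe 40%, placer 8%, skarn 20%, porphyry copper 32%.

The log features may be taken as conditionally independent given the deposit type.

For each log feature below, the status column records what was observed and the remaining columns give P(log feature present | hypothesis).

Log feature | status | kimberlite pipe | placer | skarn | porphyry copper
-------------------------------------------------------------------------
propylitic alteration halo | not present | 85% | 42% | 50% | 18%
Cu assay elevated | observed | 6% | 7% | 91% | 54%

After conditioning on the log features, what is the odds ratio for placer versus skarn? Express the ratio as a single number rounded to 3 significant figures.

Unnormalized posterior weight (prior times the log feature likelihoods) for each of the two hypotheses (using 1 − P(present | H) for each absent log feature):
  placer: 0.08 × (1 − 0.42) × 0.07 = 0.003248
  skarn: 0.20 × (1 − 0.50) × 0.91 = 0.091
Odds(placer : skarn) = 0.003248 / 0.091 ≈ 0.0357.

0.0357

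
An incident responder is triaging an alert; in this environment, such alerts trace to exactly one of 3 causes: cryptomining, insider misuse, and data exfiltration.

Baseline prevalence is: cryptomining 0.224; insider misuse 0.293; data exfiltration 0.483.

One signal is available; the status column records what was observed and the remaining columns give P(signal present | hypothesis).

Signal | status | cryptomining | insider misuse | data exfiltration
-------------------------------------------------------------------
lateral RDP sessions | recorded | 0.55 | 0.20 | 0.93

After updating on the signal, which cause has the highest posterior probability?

By Bayes' rule, the unnormalized weight for each hypothesis is prior × likelihood:
  cryptomining: 0.224 × 0.55 = 0.1232
  insider misuse: 0.293 × 0.20 = 0.0586
  data exfiltration: 0.483 × 0.93 = 0.44919
The unnormalized weights sum to 0.63099.
P(cryptomining | evidence) ≈ 0.1232 / 0.63099 ≈ 0.195
P(insider misuse | evidence) ≈ 0.0586 / 0.63099 ≈ 0.093
P(data exfiltration | evidence) ≈ 0.44919 / 0.63099 ≈ 0.712
The largest is 0.712, so data exfiltration is most probable.

data exfiltration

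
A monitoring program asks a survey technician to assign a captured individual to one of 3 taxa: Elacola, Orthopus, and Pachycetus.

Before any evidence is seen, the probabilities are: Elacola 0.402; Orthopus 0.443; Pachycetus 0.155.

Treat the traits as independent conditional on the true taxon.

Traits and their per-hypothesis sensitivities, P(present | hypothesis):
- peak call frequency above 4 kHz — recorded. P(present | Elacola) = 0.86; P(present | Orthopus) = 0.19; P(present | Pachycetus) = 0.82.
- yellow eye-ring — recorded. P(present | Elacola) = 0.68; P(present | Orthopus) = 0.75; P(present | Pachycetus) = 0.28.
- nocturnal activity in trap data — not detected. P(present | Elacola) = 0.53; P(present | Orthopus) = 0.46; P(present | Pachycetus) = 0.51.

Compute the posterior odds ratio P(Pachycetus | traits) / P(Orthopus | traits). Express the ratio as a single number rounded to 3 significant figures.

0.512

Unnormalized posterior weight (prior times the trait likelihoods) for each of the two hypotheses (using 1 − P(present | H) for each absent trait):
  Pachycetus: 0.155 × 0.82 × 0.28 × (1 − 0.51) = 0.017438
  Orthopus: 0.443 × 0.19 × 0.75 × (1 − 0.46) = 0.034089
Odds(Pachycetus : Orthopus) = 0.017438 / 0.034089 ≈ 0.512.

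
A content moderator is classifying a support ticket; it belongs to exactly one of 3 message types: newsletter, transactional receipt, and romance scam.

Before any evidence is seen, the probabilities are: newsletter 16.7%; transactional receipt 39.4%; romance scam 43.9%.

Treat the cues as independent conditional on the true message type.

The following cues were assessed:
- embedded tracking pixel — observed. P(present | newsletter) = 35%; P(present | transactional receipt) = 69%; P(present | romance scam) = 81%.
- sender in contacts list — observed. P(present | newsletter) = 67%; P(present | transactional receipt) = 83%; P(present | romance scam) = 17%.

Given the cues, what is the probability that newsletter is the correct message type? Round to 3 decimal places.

Multiply each prior by the joint likelihood of the cue pattern:
  newsletter: 0.167 × 0.35 × 0.67 = 0.039162
  transactional receipt: 0.394 × 0.69 × 0.83 = 0.22564
  romance scam: 0.439 × 0.81 × 0.17 = 0.06045
The unnormalized weights sum to 0.32526.
P(newsletter | evidence) = 0.039162 / 0.32526 ≈ 0.120.

0.120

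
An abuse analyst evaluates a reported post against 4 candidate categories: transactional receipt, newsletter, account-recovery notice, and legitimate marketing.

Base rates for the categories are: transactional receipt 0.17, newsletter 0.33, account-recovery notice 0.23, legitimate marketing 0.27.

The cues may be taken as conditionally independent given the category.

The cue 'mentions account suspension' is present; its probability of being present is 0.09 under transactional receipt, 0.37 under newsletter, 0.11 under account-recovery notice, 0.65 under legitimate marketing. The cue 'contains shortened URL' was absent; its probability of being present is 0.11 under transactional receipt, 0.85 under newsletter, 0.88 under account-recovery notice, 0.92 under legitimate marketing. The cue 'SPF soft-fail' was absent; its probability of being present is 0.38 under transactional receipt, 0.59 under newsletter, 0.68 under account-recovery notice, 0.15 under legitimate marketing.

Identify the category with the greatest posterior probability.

legitimate marketing

By Bayes' rule with conditional independence, the unnormalized weight for each hypothesis is prior × ∏ likelihoods (using 1 − P(present | H) for each absent cue):
  transactional receipt: 0.17 × 0.09 × (1 − 0.11) × (1 − 0.38) = 0.0084425
  newsletter: 0.33 × 0.37 × (1 − 0.85) × (1 − 0.59) = 0.0075092
  account-recovery notice: 0.23 × 0.11 × (1 − 0.88) × (1 − 0.68) = 0.00097152
  legitimate marketing: 0.27 × 0.65 × (1 − 0.92) × (1 − 0.15) = 0.011934
Normalizing constant Z = 0.0084425 + 0.0075092 + 0.00097152 + 0.011934 = 0.028857.
P(transactional receipt | evidence) ≈ 0.0084425 / 0.028857 ≈ 0.293
P(newsletter | evidence) ≈ 0.0075092 / 0.028857 ≈ 0.260
P(account-recovery notice | evidence) ≈ 0.00097152 / 0.028857 ≈ 0.034
P(legitimate marketing | evidence) ≈ 0.011934 / 0.028857 ≈ 0.414
The largest is 0.414, so legitimate marketing is most probable.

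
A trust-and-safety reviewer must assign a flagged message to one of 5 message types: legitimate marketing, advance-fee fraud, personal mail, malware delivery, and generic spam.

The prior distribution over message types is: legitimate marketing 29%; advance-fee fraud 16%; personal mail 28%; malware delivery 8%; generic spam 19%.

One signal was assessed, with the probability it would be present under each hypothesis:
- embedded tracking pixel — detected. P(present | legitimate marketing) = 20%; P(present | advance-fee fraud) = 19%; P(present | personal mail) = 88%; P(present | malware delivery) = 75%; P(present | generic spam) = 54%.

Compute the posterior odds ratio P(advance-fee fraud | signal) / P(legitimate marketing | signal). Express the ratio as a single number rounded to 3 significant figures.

The normalizing constant cancels in an odds ratio, so compute prior × likelihood for the two hypotheses only:
  advance-fee fraud: 0.16 × 0.19 = 0.0304
  legitimate marketing: 0.29 × 0.20 = 0.058
Posterior odds = 0.0304 / 0.058 ≈ 0.524.

0.524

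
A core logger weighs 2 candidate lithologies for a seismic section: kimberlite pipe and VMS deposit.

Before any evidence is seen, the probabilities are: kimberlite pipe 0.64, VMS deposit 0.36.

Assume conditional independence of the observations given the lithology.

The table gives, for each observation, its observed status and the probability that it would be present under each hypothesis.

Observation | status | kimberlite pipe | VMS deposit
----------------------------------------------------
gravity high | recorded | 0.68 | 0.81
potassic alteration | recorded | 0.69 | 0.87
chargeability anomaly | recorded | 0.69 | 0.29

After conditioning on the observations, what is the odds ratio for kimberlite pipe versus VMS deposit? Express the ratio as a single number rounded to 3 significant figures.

Posterior odds equal prior odds times the likelihood ratio; only the two competing hypotheses matter.
  kimberlite pipe: 0.64 × 0.68 × 0.69 × 0.69 = 0.2072
  VMS deposit: 0.36 × 0.81 × 0.87 × 0.29 = 0.073571
Odds(kimberlite pipe : VMS deposit) = 0.2072 / 0.073571 ≈ 2.82.

2.82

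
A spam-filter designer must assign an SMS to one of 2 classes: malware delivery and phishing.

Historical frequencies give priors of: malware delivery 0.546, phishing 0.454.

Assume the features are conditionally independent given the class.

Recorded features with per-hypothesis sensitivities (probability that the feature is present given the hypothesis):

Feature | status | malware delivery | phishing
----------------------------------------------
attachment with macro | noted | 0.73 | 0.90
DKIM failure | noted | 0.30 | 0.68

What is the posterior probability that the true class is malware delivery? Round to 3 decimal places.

0.301

By Bayes' rule with conditional independence, the unnormalized weight for each hypothesis is prior × ∏ likelihoods:
  malware delivery: 0.546 × 0.73 × 0.30 = 0.11957
  phishing: 0.454 × 0.90 × 0.68 = 0.27785
The unnormalized weights sum to 0.39742.
P(malware delivery | evidence) = 0.11957 / 0.39742 ≈ 0.301.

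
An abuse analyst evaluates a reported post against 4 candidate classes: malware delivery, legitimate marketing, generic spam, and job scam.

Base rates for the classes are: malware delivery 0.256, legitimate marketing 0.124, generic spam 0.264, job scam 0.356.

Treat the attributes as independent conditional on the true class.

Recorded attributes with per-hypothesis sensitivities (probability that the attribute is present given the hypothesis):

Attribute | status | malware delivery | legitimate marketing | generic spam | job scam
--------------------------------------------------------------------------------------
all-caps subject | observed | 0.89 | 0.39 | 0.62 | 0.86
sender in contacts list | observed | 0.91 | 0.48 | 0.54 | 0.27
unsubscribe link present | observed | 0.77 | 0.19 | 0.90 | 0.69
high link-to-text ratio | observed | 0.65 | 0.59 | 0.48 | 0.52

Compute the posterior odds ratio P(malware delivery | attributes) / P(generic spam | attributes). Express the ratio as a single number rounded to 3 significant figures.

Unnormalized posterior weight (prior times the attribute likelihoods) for each of the two hypotheses:
  malware delivery: 0.256 × 0.89 × 0.91 × 0.77 × 0.65 = 0.10377
  generic spam: 0.264 × 0.62 × 0.54 × 0.90 × 0.48 = 0.038183
Odds(malware delivery : generic spam) = 0.10377 / 0.038183 ≈ 2.72.

2.72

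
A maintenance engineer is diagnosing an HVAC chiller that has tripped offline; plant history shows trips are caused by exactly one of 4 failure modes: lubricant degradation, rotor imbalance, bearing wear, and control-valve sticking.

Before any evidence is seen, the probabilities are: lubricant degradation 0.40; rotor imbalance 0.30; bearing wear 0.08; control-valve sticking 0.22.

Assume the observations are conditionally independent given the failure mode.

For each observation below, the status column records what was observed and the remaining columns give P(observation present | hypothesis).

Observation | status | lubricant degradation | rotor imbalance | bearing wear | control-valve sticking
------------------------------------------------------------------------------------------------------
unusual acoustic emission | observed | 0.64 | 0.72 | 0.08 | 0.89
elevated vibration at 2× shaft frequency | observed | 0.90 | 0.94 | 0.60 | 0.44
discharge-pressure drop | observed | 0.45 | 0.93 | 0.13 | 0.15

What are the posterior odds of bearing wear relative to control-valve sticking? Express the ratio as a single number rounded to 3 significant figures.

0.0386

The normalizing constant cancels in an odds ratio, so compute prior × likelihood for the two hypotheses only:
  bearing wear: 0.08 × 0.08 × 0.60 × 0.13 = 0.0004992
  control-valve sticking: 0.22 × 0.89 × 0.44 × 0.15 = 0.012923
Odds(bearing wear : control-valve sticking) = 0.0004992 / 0.012923 ≈ 0.0386.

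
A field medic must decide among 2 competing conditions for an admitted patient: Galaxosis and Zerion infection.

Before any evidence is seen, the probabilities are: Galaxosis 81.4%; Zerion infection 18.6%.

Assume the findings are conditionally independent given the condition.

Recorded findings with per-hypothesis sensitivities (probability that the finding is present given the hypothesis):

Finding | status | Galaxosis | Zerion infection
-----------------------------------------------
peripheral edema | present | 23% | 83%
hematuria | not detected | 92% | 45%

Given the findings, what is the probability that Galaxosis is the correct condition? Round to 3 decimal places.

0.150

For each hypothesis, the unnormalized posterior weight is prior × product of the finding likelihoods (using 1 − P(present | H) for each absent finding):
  Galaxosis: 0.814 × 0.23 × (1 − 0.92) = 0.014978
  Zerion infection: 0.186 × 0.83 × (1 − 0.45) = 0.084909
Marginal likelihood of the evidence = 0.099887.
P(Galaxosis | evidence) = 0.014978 / 0.099887 ≈ 0.150.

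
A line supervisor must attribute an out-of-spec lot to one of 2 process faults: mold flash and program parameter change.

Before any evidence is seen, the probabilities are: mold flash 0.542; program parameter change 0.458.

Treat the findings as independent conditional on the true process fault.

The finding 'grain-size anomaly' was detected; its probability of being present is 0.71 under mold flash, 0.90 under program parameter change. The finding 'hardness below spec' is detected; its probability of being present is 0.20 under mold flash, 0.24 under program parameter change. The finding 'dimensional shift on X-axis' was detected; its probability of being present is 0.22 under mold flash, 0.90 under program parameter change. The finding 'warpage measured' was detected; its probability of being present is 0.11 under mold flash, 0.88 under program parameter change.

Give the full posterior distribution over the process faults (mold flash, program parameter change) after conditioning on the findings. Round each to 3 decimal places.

0.023, 0.977

Multiply each prior by the joint likelihood of the evidence pattern:
  mold flash: 0.542 × 0.71 × 0.20 × 0.22 × 0.11 = 0.0018625
  program parameter change: 0.458 × 0.90 × 0.24 × 0.90 × 0.88 = 0.078351
The unnormalized weights sum to 0.080214.
P(mold flash | evidence) = 0.0018625 / 0.080214 ≈ 0.023
P(program parameter change | evidence) = 0.078351 / 0.080214 ≈ 0.977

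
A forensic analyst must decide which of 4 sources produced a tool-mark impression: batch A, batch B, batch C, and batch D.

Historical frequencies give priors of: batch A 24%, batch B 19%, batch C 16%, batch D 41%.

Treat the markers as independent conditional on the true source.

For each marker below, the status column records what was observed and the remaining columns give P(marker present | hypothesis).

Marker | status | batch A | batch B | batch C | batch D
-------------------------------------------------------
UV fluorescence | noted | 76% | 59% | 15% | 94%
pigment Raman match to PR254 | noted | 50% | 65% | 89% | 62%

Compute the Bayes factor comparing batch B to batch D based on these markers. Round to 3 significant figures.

0.658

The Bayes factor is the ratio of the joint likelihoods of the marker pattern under the two hypotheses.
  batch B: 0.59 × 0.65 = 0.3835
  batch D: 0.94 × 0.62 = 0.5828
Bayes factor = 0.3835 / 0.5828 ≈ 0.658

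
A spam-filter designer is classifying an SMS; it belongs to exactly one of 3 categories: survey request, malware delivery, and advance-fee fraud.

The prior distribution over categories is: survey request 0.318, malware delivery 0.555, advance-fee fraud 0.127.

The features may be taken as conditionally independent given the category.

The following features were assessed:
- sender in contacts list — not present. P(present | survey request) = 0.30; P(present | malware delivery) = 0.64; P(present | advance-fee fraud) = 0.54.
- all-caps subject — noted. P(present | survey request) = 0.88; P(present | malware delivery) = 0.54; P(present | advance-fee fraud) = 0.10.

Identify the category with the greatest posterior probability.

By Bayes' rule with conditional independence, the unnormalized weight for each hypothesis is prior × ∏ likelihoods (using 1 − P(present | H) for each absent feature):
  survey request: 0.318 × (1 − 0.30) × 0.88 = 0.19589
  malware delivery: 0.555 × (1 − 0.64) × 0.54 = 0.10789
  advance-fee fraud: 0.127 × (1 − 0.54) × 0.10 = 0.005842
The unnormalized weights sum to 0.30962.
P(survey request | evidence) ≈ 0.19589 / 0.30962 ≈ 0.633
P(malware delivery | evidence) ≈ 0.10789 / 0.30962 ≈ 0.348
P(advance-fee fraud | evidence) ≈ 0.005842 / 0.30962 ≈ 0.019
The largest is 0.633, so survey request is most probable.

survey request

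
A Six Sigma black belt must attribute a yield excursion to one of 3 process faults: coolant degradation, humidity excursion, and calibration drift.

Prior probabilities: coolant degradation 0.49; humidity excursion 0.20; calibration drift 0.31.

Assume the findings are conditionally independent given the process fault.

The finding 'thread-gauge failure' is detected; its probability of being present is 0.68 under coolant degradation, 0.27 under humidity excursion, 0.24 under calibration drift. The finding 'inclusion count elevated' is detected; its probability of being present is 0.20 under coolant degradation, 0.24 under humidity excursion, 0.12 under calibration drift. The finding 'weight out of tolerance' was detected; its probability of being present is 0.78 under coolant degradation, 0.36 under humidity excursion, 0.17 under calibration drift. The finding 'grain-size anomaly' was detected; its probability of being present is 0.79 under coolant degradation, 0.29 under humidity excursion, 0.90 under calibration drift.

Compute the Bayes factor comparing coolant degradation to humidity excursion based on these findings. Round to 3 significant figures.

Take the product of per-finding likelihoods under each hypothesis, then divide.
  coolant degradation: 0.68 × 0.20 × 0.78 × 0.79 = 0.083803
  humidity excursion: 0.27 × 0.24 × 0.36 × 0.29 = 0.0067651
Bayes factor = 0.083803 / 0.0067651 ≈ 12.4

12.4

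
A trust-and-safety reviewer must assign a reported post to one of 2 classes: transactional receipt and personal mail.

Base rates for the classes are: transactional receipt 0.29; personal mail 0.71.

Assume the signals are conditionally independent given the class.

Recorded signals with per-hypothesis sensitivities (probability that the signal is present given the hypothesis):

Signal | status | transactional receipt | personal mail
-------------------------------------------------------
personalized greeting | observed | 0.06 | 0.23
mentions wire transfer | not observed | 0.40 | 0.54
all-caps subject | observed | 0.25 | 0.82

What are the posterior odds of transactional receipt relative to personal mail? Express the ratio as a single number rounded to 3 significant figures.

Posterior odds equal prior odds times the likelihood ratio; only the two competing hypotheses matter (using 1 − P(present | H) for each absent signal).
  transactional receipt: 0.29 × 0.06 × (1 − 0.40) × 0.25 = 0.00261
  personal mail: 0.71 × 0.23 × (1 − 0.54) × 0.82 = 0.061597
Posterior odds = 0.00261 / 0.061597 ≈ 0.0424.

0.0424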